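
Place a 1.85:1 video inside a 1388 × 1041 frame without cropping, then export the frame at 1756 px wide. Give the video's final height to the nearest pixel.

949 px

Fitted into 1388×1041, the video spans the width; its height is 1388 / 1.850 ≈ 750.27 px.
The frame scales by 1756/1388 = 1.2651; 750.27 × 1.2651 ≈ 949.19 px.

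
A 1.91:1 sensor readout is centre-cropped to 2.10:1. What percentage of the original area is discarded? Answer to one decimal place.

9.0%

The width stays; only height is cut (since 2.10:1 is wider than 1.91:1).
Fraction kept = (1.910)/(2.100) ≈ 90.95%, so 9.05% is lost.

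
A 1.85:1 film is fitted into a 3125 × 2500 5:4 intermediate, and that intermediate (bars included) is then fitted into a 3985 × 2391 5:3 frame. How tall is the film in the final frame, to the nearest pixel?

1616 px

Inside the 3125×2500 canvas the film is width-limited at 3125.00 × 1689.19.
Second fit — the 5:4 canvas into 3985×2391 spans the height: 2988.75 × 2391.00 (×0.9564 from 3125×2500).
Applying the same ×0.9564: 1689.19 → 1615.54.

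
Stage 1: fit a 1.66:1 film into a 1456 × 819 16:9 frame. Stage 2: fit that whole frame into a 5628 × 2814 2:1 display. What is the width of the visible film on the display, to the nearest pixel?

1.66:1 in 1456×819: fills the height, so the film is 1359.54 × 819.00.
16:9 in 5628×2814: fills the height, so the intermediate becomes 5002.67 × 2814.00 — a scale of ×3.4359.
Applying the same ×3.4359: 1359.54 → 4671.24.

4671 px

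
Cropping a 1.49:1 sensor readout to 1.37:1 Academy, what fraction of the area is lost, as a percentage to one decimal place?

8.1%

Going from 1.49:1 to 1.37:1 Academy means cutting width while keeping height.
Area ratio = (1.370)/(1.490) = 91.95%; the remaining 8.05% is cropped out.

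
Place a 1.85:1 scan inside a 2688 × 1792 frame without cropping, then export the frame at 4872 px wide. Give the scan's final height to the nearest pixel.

At 2688×1792 the scan is width-limited, so height = 2688 / 1.850 ≈ 1452.97 px.
Resizing to 4872 px wide multiplies everything by 1.8125: 1452.97 → 2633.51 px.

2634 px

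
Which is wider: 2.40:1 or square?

2.4 and square = 1; 2.4 > 1.

2.40:1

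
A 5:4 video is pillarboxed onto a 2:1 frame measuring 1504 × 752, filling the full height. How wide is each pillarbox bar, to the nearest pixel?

282 px

The video is 752 × 5/4 ≈ 940.00 px wide.
Leftover width: 1504 − 940.00 = 564.00 px → 282.00 each side.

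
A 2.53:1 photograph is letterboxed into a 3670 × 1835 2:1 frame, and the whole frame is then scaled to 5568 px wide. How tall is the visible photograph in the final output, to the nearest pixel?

In the 3670×1835 frame the photograph fills the width: height = 3670 / 2.530 ≈ 1450.59 px.
Resizing to 5568 px wide multiplies everything by 1.5172: 1450.59 → 2200.79 px.

2201 px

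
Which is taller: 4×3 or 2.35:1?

4×3

4×3 = 1.333 and 2.35; 2.35 > 1.333. The smaller width-to-height ratio is the taller frame.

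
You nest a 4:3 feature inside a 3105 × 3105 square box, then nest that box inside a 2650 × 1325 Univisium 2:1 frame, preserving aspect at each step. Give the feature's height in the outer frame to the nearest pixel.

Inside the 3105×3105 canvas the feature is width-limited at 3105.00 × 2328.75.
Second fit — the square canvas into 2650×1325 spans the height: 1325.00 × 1325.00 (×0.4267 from 3105×3105).
So the feature's height is 2328.75 × 0.4267 ≈ 993.75.

994 px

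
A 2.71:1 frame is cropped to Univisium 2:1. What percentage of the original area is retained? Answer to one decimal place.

The height stays; only width is cut (since Univisium 2:1 is narrower than 2.71:1).
Fraction kept = (2.000)/(2.710) ≈ 73.80%.

73.8%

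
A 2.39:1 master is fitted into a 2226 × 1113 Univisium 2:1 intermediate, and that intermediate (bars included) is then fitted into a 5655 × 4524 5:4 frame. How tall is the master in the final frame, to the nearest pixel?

2.39:1 in 2226×1113: fills the width, so the master is 2226.00 × 931.38.
Univisium 2:1 in 5655×4524: fills the width, so the intermediate becomes 5655.00 × 2827.50 — a scale of ×2.5404.
The master scales with it: height 931.38 × 2.5404 ≈ 2366.11.

2366 px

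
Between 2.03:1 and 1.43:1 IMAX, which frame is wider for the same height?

2.03 and 1.43; 2.03 > 1.43.

2.03:1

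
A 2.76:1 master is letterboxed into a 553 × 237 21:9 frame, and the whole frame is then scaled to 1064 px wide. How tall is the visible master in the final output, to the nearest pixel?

At 553×237 the master is width-limited, so height = 553 / 2.760 ≈ 200.36 px.
Scaling 553 → 1064 is ×1.9241, so the height becomes 200.36 × 1.9241 ≈ 385.51 px.

386 px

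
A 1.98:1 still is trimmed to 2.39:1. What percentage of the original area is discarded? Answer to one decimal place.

17.2%

Going from 1.98:1 to 2.39:1 means cutting height while keeping width.
Fraction kept = (1.980)/(2.390) ≈ 82.85%, so 17.15% is lost.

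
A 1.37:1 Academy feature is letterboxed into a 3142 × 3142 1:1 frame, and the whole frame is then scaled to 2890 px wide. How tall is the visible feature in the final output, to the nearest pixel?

2109 px

At 3142×3142 the feature is width-limited, so height = 3142 / 1.370 ≈ 2293.43 px.
Resizing to 2890 px wide multiplies everything by 0.9198: 2293.43 → 2109.49 px.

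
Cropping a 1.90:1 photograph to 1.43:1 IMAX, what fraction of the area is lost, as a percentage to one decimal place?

24.7%

Going from 1.90:1 to 1.43:1 IMAX means cutting width while keeping height.
Fraction kept = (1.430)/(1.900) ≈ 75.26%, so 24.74% is lost.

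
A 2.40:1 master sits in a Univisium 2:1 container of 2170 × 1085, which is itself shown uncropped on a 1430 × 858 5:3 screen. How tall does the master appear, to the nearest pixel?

596 px

First fit — 2.40:1 into 2170×1085 spans the width: 2170.00 × 904.17.
Second fit — the Univisium 2:1 canvas into 1430×858 spans the width: 1430.00 × 715.00 (×0.6590 from 2170×1085).
Applying the same ×0.6590: 904.17 → 595.83.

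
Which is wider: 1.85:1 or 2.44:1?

2.44:1

1.85 and 2.44; 2.44 > 1.85.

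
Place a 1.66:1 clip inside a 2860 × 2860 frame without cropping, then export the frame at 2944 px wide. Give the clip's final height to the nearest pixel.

1773 px

Fitted into 2860×2860, the clip spans the width; its height is 2860 / 1.660 ≈ 1722.89 px.
Resizing to 2944 px wide multiplies everything by 1.0294: 1722.89 → 1773.49 px.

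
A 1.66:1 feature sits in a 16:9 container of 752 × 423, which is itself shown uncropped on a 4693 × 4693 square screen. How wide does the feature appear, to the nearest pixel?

Inside the 752×423 canvas the feature is height-limited at 702.18 × 423.00.
The 16:9 canvas is width-limited in 4693×4693, giving 4693.00 × 2639.81; scale factor 6.2407.
So the feature's width is 702.18 × 6.2407 ≈ 4382.09.

4382 px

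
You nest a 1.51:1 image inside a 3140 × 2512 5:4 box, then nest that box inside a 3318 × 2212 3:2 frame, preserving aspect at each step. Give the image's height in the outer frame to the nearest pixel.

Inside the 3140×2512 canvas the image is width-limited at 3140.00 × 2079.47.
5:4 in 3318×2212: fills the height, so the intermediate becomes 2765.00 × 2212.00 — a scale of ×0.8806.
Applying the same ×0.8806: 2079.47 → 1831.13.

1831 px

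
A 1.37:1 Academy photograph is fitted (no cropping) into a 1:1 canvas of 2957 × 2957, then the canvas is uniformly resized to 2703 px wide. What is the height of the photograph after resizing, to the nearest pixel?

1973 px

In the 2957×2957 frame the photograph fills the width: height = 2957 / 1.370 ≈ 2158.39 px.
The frame scales by 2703/2957 = 0.9141; 2158.39 × 0.9141 ≈ 1972.99 px.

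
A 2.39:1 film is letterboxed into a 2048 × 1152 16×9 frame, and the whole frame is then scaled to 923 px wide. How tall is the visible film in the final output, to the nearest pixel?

386 px

At 2048×1152 the film is width-limited, so height = 2048 / 2.390 ≈ 856.90 px.
The frame scales by 923/2048 = 0.4507; 856.90 × 0.4507 ≈ 386.19 px.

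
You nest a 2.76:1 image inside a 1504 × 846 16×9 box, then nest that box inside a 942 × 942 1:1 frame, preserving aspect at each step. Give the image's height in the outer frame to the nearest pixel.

341 px

First fit — 2.76:1 into 1504×846 spans the width: 1504.00 × 544.93.
The 16×9 canvas is width-limited in 942×942, giving 942.00 × 529.88; scale factor 0.6263.
The image scales with it: height 544.93 × 0.6263 ≈ 341.30.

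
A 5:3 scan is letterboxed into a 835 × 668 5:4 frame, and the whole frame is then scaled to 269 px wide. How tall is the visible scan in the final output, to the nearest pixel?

161 px

Fitted into 835×668, the scan spans the width; its height is 835 × 3/5 ≈ 501.00 px.
The frame scales by 269/835 = 0.3222; 501.00 × 0.3222 ≈ 161.40 px.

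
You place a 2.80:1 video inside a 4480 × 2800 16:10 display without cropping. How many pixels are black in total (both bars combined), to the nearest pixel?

2.80:1 is wider than 16:10, so it spans the full width.
The video is 4480 / 2.800 ≈ 1600.0000 px tall.
Black = 2800 − 1600.0000 = 1200.0000 px.
That's 1200.0000 × 4480 ≈ 5376000 black pixels.

5376000 pixels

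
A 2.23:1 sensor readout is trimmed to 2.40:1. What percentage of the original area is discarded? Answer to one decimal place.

7.1%

Going from 2.23:1 to 2.40:1 means cutting height while keeping width.
Area ratio = (2.230)/(2.400) = 92.92%; the remaining 7.08% is cropped out.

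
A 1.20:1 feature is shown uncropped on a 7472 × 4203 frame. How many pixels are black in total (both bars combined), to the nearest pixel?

Since 1.200 < 1.778, the feature is height-limited.
Content width = 4203 × 1.200 ≈ 5043.6000 px.
7472 − 5043.6000 = 2428.4000 px of bars.
Bar area = 2428.4000 × 4203 ≈ 10206565 px.

10206565 pixels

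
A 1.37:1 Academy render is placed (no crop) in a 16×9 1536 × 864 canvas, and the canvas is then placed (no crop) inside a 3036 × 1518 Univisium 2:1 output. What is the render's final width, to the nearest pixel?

2080 px

First fit — 1.37:1 Academy into 1536×864 spans the height: 1183.68 × 864.00.
Second fit — the 16×9 canvas into 3036×1518 spans the height: 2698.67 × 1518.00 (×1.7569 from 1536×864).
The render scales with it: width 1183.68 × 1.7569 ≈ 2079.66.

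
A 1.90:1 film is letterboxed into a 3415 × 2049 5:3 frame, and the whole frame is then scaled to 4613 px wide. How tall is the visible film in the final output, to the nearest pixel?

At 3415×2049 the film is width-limited, so height = 3415 / 1.900 ≈ 1797.37 px.
Resizing to 4613 px wide multiplies everything by 1.3508: 1797.37 → 2427.89 px.

2428 px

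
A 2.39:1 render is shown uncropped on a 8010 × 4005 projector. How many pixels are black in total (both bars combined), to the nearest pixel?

5234820 pixels

2.39:1 is wider than 2:1, so it spans the full width.
The render is 8010 / 2.390 ≈ 3351.4644 px tall.
Leftover height: 4005 − 3351.4644 = 653.5356 px.
Bar area = 653.5356 × 8010 ≈ 5234820 px.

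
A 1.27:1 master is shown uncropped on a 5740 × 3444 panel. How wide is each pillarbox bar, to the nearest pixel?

683 px

Since 1.270 < 1.667, the master is height-limited.
Content width = 3444 × 1.270 ≈ 4373.88 px.
Black = 5740 − 4373.88 = 1366.12 px, or 683.06 per bar.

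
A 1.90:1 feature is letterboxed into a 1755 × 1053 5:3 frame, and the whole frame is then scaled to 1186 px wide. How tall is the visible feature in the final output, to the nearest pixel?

624 px

In the 1755×1053 frame the feature fills the width: height = 1755 / 1.900 ≈ 923.68 px.
Resizing to 1186 px wide multiplies everything by 0.6758: 923.68 → 624.21 px.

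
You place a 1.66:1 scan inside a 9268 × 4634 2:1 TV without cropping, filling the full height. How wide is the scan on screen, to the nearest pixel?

7692 px

That makes the image 7692.44 px wide (4634 × 1.660).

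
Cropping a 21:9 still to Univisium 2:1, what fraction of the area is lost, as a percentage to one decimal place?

14.3%

Univisium 2:1 is narrower than 21:9, so the crop keeps the full height and trims the width.
Area ratio = (2.000)/(2.333) = 85.71%; the remaining 14.29% is cropped out.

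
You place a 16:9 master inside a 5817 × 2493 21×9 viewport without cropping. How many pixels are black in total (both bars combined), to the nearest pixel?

3452805 pixels

Since 1.778 < 2.333, the master is height-limited.
The master is 2493 × 16/9 ≈ 4432.0000 px wide.
Black = 5817 − 4432.0000 = 1385.0000 px.
Across the 2493-px span: 1385.0000 × 2493 ≈ 3452805 px.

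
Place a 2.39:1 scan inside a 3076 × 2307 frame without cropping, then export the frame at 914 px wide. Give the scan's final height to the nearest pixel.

At 3076×2307 the scan is width-limited, so height = 3076 / 2.390 ≈ 1287.03 px.
The frame scales by 914/3076 = 0.2971; 1287.03 × 0.2971 ≈ 382.43 px.

382 px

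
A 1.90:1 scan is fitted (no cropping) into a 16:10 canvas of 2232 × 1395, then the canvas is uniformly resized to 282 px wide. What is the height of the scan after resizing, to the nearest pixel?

Fitted into 2232×1395, the scan spans the width; its height is 2232 / 1.900 ≈ 1174.74 px.
Scaling 2232 → 282 is ×0.1263, so the height becomes 1174.74 × 0.1263 ≈ 148.42 px.

148 px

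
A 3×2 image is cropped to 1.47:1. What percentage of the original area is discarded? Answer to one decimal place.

2.0%

The height stays; only width is cut (since 1.47:1 is narrower than 3×2).
Fraction kept = (1.470)/(1.500) ≈ 98.00%, so 2.00% is lost.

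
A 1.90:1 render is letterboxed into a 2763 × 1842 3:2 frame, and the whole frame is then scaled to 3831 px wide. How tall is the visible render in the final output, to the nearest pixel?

Fitted into 2763×1842, the render spans the width; its height is 2763 / 1.900 ≈ 1454.21 px.
The frame scales by 3831/2763 = 1.3865; 1454.21 × 1.3865 ≈ 2016.32 px.

2016 px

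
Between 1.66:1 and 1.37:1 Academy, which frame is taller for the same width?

1.37:1 Academy

1.66 and 1.37; 1.66 > 1.37. The smaller width-to-height ratio is the taller frame.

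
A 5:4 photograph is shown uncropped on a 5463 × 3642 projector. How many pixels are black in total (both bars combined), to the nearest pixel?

Since 1.250 < 1.500, the photograph is height-limited.
The photograph is 3642 × 5/4 ≈ 4552.5000 px wide.
Black = 5463 − 4552.5000 = 910.5000 px.
That's 910.5000 × 3642 ≈ 3316041 black pixels.

3316041 pixels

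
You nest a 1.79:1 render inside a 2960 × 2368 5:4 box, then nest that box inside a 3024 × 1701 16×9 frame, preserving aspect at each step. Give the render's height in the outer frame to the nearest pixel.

1188 px

1.79:1 in 2960×2368: fills the width, so the render is 2960.00 × 1653.63.
5:4 in 3024×1701: fills the height, so the intermediate becomes 2126.25 × 1701.00 — a scale of ×0.7183.
So the render's height is 1653.63 × 0.7183 ≈ 1187.85.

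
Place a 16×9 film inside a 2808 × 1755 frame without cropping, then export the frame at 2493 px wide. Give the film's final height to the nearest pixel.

1402 px

In the 2808×1755 frame the film fills the width: height = 2808 × 9/16 ≈ 1579.50 px.
Resizing to 2493 px wide multiplies everything by 0.8878: 1579.50 → 1402.31 px.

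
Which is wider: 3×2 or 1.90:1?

1.90:1

3×2 = 1.5 and 1.9; 1.9 > 1.5.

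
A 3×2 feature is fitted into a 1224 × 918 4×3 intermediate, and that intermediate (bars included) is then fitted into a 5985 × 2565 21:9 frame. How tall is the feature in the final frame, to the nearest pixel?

2280 px

Inside the 1224×918 canvas the feature is width-limited at 1224.00 × 816.00.
The 4×3 canvas is height-limited in 5985×2565, giving 3420.00 × 2565.00; scale factor 2.7941.
Applying the same ×2.7941: 816.00 → 2280.00.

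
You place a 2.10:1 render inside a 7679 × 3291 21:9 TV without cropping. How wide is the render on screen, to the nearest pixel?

6911 px

2.10:1 is narrower than 21:9, so it spans the full height.
That makes the image 6911.10 px wide (3291 × 2.100).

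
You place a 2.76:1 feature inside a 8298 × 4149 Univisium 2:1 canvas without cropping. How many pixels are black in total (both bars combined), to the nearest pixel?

2.76:1 is wider than Univisium 2:1, so it spans the full width.
That makes the image 3006.5217 px tall (8298 / 2.760).
4149 − 3006.5217 = 1142.4783 px of bars.
That's 1142.4783 × 8298 ≈ 9480285 black pixels.

9480285 pixels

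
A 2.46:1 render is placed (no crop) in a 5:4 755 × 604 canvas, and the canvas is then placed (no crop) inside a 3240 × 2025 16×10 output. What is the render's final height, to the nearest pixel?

Inside the 755×604 canvas the render is width-limited at 755.00 × 306.91.
The 5:4 canvas is height-limited in 3240×2025, giving 2531.25 × 2025.00; scale factor 3.3526.
The render scales with it: height 306.91 × 3.3526 ≈ 1028.96.

1029 px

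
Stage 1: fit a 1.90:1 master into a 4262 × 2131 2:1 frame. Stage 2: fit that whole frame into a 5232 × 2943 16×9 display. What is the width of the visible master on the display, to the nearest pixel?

4970 px

First fit — 1.90:1 into 4262×2131 spans the height: 4048.90 × 2131.00.
The 2:1 canvas is width-limited in 5232×2943, giving 5232.00 × 2616.00; scale factor 1.2276.
Applying the same ×1.2276: 4048.90 → 4970.40.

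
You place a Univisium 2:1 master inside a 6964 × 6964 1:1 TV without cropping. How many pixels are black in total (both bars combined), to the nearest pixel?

24248648 pixels

Univisium 2:1 (2.000) > 1:1 (1.000), so the master fills the width.
Content height = 6964 × 1/2 ≈ 3482.0000 px.
Black = 6964 − 3482.0000 = 3482.0000 px.
That's 3482.0000 × 6964 ≈ 24248648 black pixels.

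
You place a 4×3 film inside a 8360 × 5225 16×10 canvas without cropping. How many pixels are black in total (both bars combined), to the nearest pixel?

Since 1.333 < 1.600, the film is height-limited.
Content width = 5225 × 4/3 ≈ 6966.6667 px.
Leftover width: 8360 − 6966.6667 = 1393.3333 px.
That's 1393.3333 × 5225 ≈ 7280167 black pixels.

7280167 pixels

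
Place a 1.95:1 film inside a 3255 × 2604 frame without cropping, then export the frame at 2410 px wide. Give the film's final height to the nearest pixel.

At 3255×2604 the film is width-limited, so height = 3255 / 1.950 ≈ 1669.23 px.
Resizing to 2410 px wide multiplies everything by 0.7404: 1669.23 → 1235.90 px.

1236 px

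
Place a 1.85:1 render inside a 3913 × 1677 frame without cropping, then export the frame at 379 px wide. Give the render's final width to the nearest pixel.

Fitted into 3913×1677, the render spans the height; its width is 1677 × 1.850 ≈ 3102.45 px.
Resizing to 379 px wide multiplies everything by 0.0969: 3102.45 → 300.49 px.

300 px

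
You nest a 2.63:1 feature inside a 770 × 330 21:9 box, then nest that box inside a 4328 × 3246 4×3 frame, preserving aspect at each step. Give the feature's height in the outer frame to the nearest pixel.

2.63:1 in 770×330: fills the width, so the feature is 770.00 × 292.78.
21:9 in 4328×3246: fills the width, so the intermediate becomes 4328.00 × 1854.86 — a scale of ×5.6208.
So the feature's height is 292.78 × 5.6208 ≈ 1645.63.

1646 px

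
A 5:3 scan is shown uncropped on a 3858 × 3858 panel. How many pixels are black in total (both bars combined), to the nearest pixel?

5:3 (1.667) > square (1.000), so the scan fills the width.
That makes the image 2314.8000 px tall (3858 × 3/5).
Leftover height: 3858 − 2314.8000 = 1543.2000 px.
That's 1543.2000 × 3858 ≈ 5953666 black pixels.

5953666 pixels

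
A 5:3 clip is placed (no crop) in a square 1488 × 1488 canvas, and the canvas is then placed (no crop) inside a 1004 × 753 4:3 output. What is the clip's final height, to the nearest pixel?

452 px

First fit — 5:3 into 1488×1488 spans the width: 1488.00 × 892.80.
square in 1004×753: fills the height, so the intermediate becomes 753.00 × 753.00 — a scale of ×0.5060.
The clip scales with it: height 892.80 × 0.5060 ≈ 451.80.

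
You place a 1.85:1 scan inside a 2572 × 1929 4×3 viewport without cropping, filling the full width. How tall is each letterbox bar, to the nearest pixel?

The scan is 2572 / 1.850 ≈ 1390.27 px tall.
Black = 1929 − 1390.27 = 538.73 px, or 269.36 per bar.

269 px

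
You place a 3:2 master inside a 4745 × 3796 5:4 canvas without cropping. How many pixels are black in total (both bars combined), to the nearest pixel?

3:2 (1.500) > 5:4 (1.250), so the master fills the width.
The master is 4745 × 2/3 ≈ 3163.3333 px tall.
Black = 3796 − 3163.3333 = 632.6667 px.
That's 632.6667 × 4745 ≈ 3002003 black pixels.

3002003 pixels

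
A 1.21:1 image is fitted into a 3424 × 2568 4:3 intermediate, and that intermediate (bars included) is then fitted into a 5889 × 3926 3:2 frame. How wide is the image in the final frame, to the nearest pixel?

First fit — 1.21:1 into 3424×2568 spans the height: 3107.28 × 2568.00.
The 4:3 canvas is height-limited in 5889×3926, giving 5234.67 × 3926.00; scale factor 1.5288.
So the image's width is 3107.28 × 1.5288 ≈ 4750.46.

4750 px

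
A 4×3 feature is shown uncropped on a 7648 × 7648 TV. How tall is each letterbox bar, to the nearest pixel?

4×3 is wider than square, so it spans the full width.
The feature is 7648 × 3/4 ≈ 5736.00 px tall.
Leftover height: 7648 − 5736.00 = 1912.00 px → 956.00 each side.

956 px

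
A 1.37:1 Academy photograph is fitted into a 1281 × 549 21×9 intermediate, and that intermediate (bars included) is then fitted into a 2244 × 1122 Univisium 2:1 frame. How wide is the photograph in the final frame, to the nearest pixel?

1318 px

Inside the 1281×549 canvas the photograph is height-limited at 752.13 × 549.00.
Second fit — the 21×9 canvas into 2244×1122 spans the width: 2244.00 × 961.71 (×1.7518 from 1281×549).
The photograph scales with it: width 752.13 × 1.7518 ≈ 1317.55.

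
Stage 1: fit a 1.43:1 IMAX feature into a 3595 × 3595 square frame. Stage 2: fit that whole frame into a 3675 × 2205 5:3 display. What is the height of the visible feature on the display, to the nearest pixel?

1542 px

1.43:1 IMAX in 3595×3595: fills the width, so the feature is 3595.00 × 2513.99.
The square canvas is height-limited in 3675×2205, giving 2205.00 × 2205.00; scale factor 0.6134.
The feature scales with it: height 2513.99 × 0.6134 ≈ 1541.96.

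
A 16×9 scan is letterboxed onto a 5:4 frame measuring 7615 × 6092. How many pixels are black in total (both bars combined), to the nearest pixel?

16×9 (1.778) > 5:4 (1.250), so the scan fills the width.
Content height = 7615 × 9/16 ≈ 4283.4375 px.
Black = 6092 − 4283.4375 = 1808.5625 px.
Across the 7615-px span: 1808.5625 × 7615 ≈ 13772203 px.

13772203 pixels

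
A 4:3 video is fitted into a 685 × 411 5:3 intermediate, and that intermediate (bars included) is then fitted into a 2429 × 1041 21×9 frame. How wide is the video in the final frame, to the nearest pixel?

1388 px

First fit — 4:3 into 685×411 spans the height: 548.00 × 411.00.
Second fit — the 5:3 canvas into 2429×1041 spans the height: 1735.00 × 1041.00 (×2.5328 from 685×411).
The video scales with it: width 548.00 × 2.5328 ≈ 1388.00.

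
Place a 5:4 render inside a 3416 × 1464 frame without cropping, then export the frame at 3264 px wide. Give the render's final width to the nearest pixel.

1749 px

At 3416×1464 the render is height-limited, so width = 1464 × 5/4 ≈ 1830.00 px.
Resizing to 3264 px wide multiplies everything by 0.9555: 1830.00 → 1748.57 px.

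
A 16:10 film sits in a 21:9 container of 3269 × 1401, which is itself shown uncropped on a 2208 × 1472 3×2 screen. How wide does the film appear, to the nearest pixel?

First fit — 16:10 into 3269×1401 spans the height: 2241.60 × 1401.00.
The 21:9 canvas is width-limited in 2208×1472, giving 2208.00 × 946.29; scale factor 0.6754.
So the film's width is 2241.60 × 0.6754 ≈ 1514.06.

1514 px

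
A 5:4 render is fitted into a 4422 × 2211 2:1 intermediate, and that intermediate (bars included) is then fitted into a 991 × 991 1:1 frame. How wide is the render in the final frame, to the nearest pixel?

619 px

Inside the 4422×2211 canvas the render is height-limited at 2763.75 × 2211.00.
Second fit — the 2:1 canvas into 991×991 spans the width: 991.00 × 495.50 (×0.2241 from 4422×2211).
Applying the same ×0.2241: 2763.75 → 619.38.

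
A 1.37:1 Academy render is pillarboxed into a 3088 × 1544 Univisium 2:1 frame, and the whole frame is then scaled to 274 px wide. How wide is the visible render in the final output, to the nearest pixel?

188 px

In the 3088×1544 frame the render fills the height: width = 1544 × 1.370 ≈ 2115.28 px.
The frame scales by 274/3088 = 0.0887; 2115.28 × 0.0887 ≈ 187.69 px.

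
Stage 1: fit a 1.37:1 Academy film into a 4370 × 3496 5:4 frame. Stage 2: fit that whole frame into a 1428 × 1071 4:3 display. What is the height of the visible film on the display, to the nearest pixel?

977 px

First fit — 1.37:1 Academy into 4370×3496 spans the width: 4370.00 × 3189.78.
Second fit — the 5:4 canvas into 1428×1071 spans the height: 1338.75 × 1071.00 (×0.3064 from 4370×3496).
The film scales with it: height 3189.78 × 0.3064 ≈ 977.19.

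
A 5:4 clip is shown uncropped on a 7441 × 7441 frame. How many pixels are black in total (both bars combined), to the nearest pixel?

11073696 pixels

5:4 (1.250) > 1:1 (1.000), so the clip fills the width.
That makes the image 5952.8000 px tall (7441 × 4/5).
Black = 7441 − 5952.8000 = 1488.2000 px.
Bar area = 1488.2000 × 7441 ≈ 11073696 px.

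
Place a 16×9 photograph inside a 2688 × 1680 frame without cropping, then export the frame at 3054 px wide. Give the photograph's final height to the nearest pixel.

1718 px

At 2688×1680 the photograph is width-limited, so height = 2688 × 9/16 ≈ 1512.00 px.
The frame scales by 3054/2688 = 1.1362; 1512.00 × 1.1362 ≈ 1717.88 px.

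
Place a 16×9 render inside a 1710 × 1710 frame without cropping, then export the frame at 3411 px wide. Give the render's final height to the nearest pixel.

Fitted into 1710×1710, the render spans the width; its height is 1710 × 9/16 ≈ 961.88 px.
Resizing to 3411 px wide multiplies everything by 1.9947: 961.88 → 1918.69 px.

1919 px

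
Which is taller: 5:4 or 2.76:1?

5:4

5:4 = 1.25 and 2.76; 2.76 > 1.25. The smaller width-to-height ratio is the taller frame.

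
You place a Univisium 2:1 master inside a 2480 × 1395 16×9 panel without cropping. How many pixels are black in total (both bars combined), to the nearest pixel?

384400 pixels

Univisium 2:1 is wider than 16×9, so it spans the full width.
Content height = 2480 × 1/2 ≈ 1240.0000 px.
Black = 1395 − 1240.0000 = 155.0000 px.
That's 155.0000 × 2480 ≈ 384400 black pixels.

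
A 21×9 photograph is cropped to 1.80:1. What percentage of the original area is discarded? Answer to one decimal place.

The height stays; only width is cut (since 1.80:1 is narrower than 21×9).
(1.800)/(2.333) ≈ 0.771 of the area survives, leaving 22.86% discarded.

22.9%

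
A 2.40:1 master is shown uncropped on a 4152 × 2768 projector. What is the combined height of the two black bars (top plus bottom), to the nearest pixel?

1038 px

2.40:1 (2.400) > 3:2 (1.500), so the master fills the width.
The master is 4152 / 2.400 ≈ 1730.00 px tall.
2768 − 1730.00 = 1038.00 px of bars.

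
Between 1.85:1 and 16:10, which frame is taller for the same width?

1.85 and 16:10 = 1.6; 1.85 > 1.6. The smaller width-to-height ratio is the taller frame.

16:10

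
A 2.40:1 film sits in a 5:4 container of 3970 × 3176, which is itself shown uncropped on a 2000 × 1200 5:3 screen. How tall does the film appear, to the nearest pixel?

625 px

First fit — 2.40:1 into 3970×3176 spans the width: 3970.00 × 1654.17.
Second fit — the 5:4 canvas into 2000×1200 spans the height: 1500.00 × 1200.00 (×0.3778 from 3970×3176).
The film scales with it: height 1654.17 × 0.3778 ≈ 625.00.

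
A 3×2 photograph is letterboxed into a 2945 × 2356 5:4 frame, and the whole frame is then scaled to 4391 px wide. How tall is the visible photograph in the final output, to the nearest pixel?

2927 px

In the 2945×2356 frame the photograph fills the width: height = 2945 × 2/3 ≈ 1963.33 px.
Scaling 2945 → 4391 is ×1.4910, so the height becomes 1963.33 × 1.4910 ≈ 2927.33 px.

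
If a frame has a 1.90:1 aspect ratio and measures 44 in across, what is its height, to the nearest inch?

Height = 44 / 1.900 = 23.16.

23 in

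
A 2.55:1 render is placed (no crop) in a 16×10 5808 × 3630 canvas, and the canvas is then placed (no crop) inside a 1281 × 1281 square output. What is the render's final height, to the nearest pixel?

502 px

First fit — 2.55:1 into 5808×3630 spans the width: 5808.00 × 2277.65.
The 16×10 canvas is width-limited in 1281×1281, giving 1281.00 × 800.62; scale factor 0.2206.
Applying the same ×0.2206: 2277.65 → 502.35.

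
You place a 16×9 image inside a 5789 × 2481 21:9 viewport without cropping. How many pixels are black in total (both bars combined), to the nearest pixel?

16×9 is narrower than 21:9, so it spans the full height.
The image is 2481 × 16/9 ≈ 4410.6667 px wide.
5789 − 4410.6667 = 1378.3333 px of bars.
Bar area = 1378.3333 × 2481 ≈ 3419645 px.

3419645 pixels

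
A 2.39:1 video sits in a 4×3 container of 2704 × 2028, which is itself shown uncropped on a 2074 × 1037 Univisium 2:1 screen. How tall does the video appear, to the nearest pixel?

2.39:1 in 2704×2028: fills the width, so the video is 2704.00 × 1131.38.
4×3 in 2074×1037: fills the height, so the intermediate becomes 1382.67 × 1037.00 — a scale of ×0.5113.
The video scales with it: height 1131.38 × 0.5113 ≈ 578.52.

579 px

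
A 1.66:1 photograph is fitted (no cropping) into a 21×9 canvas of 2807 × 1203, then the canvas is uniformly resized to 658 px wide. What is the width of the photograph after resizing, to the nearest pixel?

468 px

In the 2807×1203 frame the photograph fills the height: width = 1203 × 1.660 ≈ 1996.98 px.
Scaling 2807 → 658 is ×0.2344, so the width becomes 1996.98 × 0.2344 ≈ 468.12 px.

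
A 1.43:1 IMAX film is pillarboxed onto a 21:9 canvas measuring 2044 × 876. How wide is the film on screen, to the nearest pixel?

Since 1.430 < 2.333, the film is height-limited.
That makes the image 1252.68 px wide (876 × 1.430).

1253 px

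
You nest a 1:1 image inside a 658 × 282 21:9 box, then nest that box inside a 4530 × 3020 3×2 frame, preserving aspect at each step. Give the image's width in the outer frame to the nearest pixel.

Inside the 658×282 canvas the image is height-limited at 282.00 × 282.00.
Second fit — the 21:9 canvas into 4530×3020 spans the width: 4530.00 × 1941.43 (×6.8845 from 658×282).
So the image's width is 282.00 × 6.8845 ≈ 1941.43.

1941 px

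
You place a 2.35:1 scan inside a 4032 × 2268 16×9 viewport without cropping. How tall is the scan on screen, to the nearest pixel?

2.35:1 is wider than 16×9, so it spans the full width.
Content height = 4032 / 2.350 ≈ 1715.74 px.

1716 px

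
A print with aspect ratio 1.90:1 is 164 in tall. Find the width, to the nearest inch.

312 in

164 × 1.900 = 311.60.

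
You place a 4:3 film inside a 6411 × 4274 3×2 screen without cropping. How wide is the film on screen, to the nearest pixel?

5699 px

4:3 is narrower than 3×2, so it spans the full height.
Content width = 4274 × 4/3 ≈ 5698.67 px.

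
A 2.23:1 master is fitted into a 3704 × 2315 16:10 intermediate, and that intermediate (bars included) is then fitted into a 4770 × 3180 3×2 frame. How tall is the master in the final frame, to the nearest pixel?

Inside the 3704×2315 canvas the master is width-limited at 3704.00 × 1660.99.
Second fit — the 16:10 canvas into 4770×3180 spans the width: 4770.00 × 2981.25 (×1.2878 from 3704×2315).
Applying the same ×1.2878: 1660.99 → 2139.01.

2139 px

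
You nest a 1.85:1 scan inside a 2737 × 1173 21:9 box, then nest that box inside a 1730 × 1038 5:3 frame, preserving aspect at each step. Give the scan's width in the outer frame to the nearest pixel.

1.85:1 in 2737×1173: fills the height, so the scan is 2170.05 × 1173.00.
Second fit — the 21:9 canvas into 1730×1038 spans the width: 1730.00 × 741.43 (×0.6321 from 2737×1173).
Applying the same ×0.6321: 2170.05 → 1371.64.

1372 px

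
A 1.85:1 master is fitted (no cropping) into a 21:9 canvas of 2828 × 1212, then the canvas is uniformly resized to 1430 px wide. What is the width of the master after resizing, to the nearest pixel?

In the 2828×1212 frame the master fills the height: width = 1212 × 1.850 ≈ 2242.20 px.
Resizing to 1430 px wide multiplies everything by 0.5057: 2242.20 → 1133.79 px.

1134 px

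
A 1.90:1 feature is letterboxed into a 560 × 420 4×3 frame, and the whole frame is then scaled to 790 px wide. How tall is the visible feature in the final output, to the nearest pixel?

In the 560×420 frame the feature fills the width: height = 560 / 1.900 ≈ 294.74 px.
The frame scales by 790/560 = 1.4107; 294.74 × 1.4107 ≈ 415.79 px.

416 px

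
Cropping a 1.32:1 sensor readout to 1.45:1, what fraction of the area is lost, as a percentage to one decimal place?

1.45:1 is wider than 1.32:1, so the crop keeps the full width and trims the height.
Fraction kept = (1.320)/(1.450) ≈ 91.03%, so 8.97% is lost.

9.0%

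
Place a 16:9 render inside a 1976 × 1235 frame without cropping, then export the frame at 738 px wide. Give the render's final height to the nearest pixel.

415 px

In the 1976×1235 frame the render fills the width: height = 1976 × 9/16 ≈ 1111.50 px.
Scaling 1976 → 738 is ×0.3735, so the height becomes 1111.50 × 0.3735 ≈ 415.12 px.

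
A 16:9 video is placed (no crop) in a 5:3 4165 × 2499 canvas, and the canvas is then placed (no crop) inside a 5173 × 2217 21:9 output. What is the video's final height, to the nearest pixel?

First fit — 16:9 into 4165×2499 spans the width: 4165.00 × 2342.81.
Second fit — the 5:3 canvas into 5173×2217 spans the height: 3695.00 × 2217.00 (×0.8872 from 4165×2499).
The video scales with it: height 2342.81 × 0.8872 ≈ 2078.44.

2078 px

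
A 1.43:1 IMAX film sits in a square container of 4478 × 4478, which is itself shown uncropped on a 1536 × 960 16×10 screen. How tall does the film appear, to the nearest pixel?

671 px

Inside the 4478×4478 canvas the film is width-limited at 4478.00 × 3131.47.
The square canvas is height-limited in 1536×960, giving 960.00 × 960.00; scale factor 0.2144.
Applying the same ×0.2144: 3131.47 → 671.33.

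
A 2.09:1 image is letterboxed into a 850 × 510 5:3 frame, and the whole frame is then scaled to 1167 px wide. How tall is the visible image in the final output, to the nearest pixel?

Fitted into 850×510, the image spans the width; its height is 850 / 2.090 ≈ 406.70 px.
Scaling 850 → 1167 is ×1.3729, so the height becomes 406.70 × 1.3729 ≈ 558.37 px.

558 px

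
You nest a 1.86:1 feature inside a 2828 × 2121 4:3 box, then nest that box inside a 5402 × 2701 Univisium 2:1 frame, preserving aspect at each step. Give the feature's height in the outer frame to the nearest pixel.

1936 px

Inside the 2828×2121 canvas the feature is width-limited at 2828.00 × 1520.43.
4:3 in 5402×2701: fills the height, so the intermediate becomes 3601.33 × 2701.00 — a scale of ×1.2735.
Applying the same ×1.2735: 1520.43 → 1936.20.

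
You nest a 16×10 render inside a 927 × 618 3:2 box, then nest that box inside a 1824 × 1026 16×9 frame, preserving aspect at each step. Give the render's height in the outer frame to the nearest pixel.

962 px

16×10 in 927×618: fills the width, so the render is 927.00 × 579.38.
The 3:2 canvas is height-limited in 1824×1026, giving 1539.00 × 1026.00; scale factor 1.6602.
So the render's height is 579.38 × 1.6602 ≈ 961.88.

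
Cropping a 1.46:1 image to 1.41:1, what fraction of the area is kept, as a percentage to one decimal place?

Going from 1.46:1 to 1.41:1 means cutting width while keeping height.
Fraction kept = (1.410)/(1.460) ≈ 96.58%.

96.6%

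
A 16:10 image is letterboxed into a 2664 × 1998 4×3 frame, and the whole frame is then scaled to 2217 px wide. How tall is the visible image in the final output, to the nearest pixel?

1386 px

At 2664×1998 the image is width-limited, so height = 2664 × 10/16 ≈ 1665.00 px.
Scaling 2664 → 2217 is ×0.8322, so the height becomes 1665.00 × 0.8322 ≈ 1385.62 px.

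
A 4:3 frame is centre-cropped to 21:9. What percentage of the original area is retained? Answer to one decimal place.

57.1%

21:9 is wider than 4:3, so the crop keeps the full width and trims the height.
Fraction kept = (1.333)/(2.333) ≈ 57.14%.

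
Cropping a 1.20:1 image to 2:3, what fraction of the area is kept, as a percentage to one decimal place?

Going from 1.20:1 to 2:3 means cutting width while keeping height.
Fraction kept = (0.667)/(1.200) ≈ 55.56%.

55.6%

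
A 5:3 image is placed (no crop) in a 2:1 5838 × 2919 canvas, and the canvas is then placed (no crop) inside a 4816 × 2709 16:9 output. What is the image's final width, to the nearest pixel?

First fit — 5:3 into 5838×2919 spans the height: 4865.00 × 2919.00.
The 2:1 canvas is width-limited in 4816×2709, giving 4816.00 × 2408.00; scale factor 0.8249.
The image scales with it: width 4865.00 × 0.8249 ≈ 4013.33.

4013 px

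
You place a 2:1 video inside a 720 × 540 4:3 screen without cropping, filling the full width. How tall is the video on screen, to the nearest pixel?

Content height = 720 × 1/2 ≈ 360.00 px.

360 px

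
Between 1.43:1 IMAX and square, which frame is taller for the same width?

square

1.43 and square = 1; 1.43 > 1. The smaller width-to-height ratio is the taller frame.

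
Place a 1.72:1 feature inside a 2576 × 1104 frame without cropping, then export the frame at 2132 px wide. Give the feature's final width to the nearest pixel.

1572 px

At 2576×1104 the feature is height-limited, so width = 1104 × 1.720 ≈ 1898.88 px.
The frame scales by 2132/2576 = 0.8276; 1898.88 × 0.8276 ≈ 1571.59 px.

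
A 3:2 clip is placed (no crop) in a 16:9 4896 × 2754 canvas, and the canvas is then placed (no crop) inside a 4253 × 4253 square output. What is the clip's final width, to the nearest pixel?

3:2 in 4896×2754: fills the height, so the clip is 4131.00 × 2754.00.
Second fit — the 16:9 canvas into 4253×4253 spans the width: 4253.00 × 2392.31 (×0.8687 from 4896×2754).
Applying the same ×0.8687: 4131.00 → 3588.47.

3588 px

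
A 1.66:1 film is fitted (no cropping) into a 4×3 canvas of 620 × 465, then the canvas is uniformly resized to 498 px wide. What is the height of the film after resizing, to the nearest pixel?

In the 620×465 frame the film fills the width: height = 620 / 1.660 ≈ 373.49 px.
Scaling 620 → 498 is ×0.8032, so the height becomes 373.49 × 0.8032 ≈ 300.00 px.

300 px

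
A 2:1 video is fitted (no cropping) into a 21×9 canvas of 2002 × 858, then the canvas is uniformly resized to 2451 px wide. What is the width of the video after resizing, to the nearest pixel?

Fitted into 2002×858, the video spans the height; its width is 858 × 2/1 ≈ 1716.00 px.
Resizing to 2451 px wide multiplies everything by 1.2243: 1716.00 → 2100.86 px.

2101 px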